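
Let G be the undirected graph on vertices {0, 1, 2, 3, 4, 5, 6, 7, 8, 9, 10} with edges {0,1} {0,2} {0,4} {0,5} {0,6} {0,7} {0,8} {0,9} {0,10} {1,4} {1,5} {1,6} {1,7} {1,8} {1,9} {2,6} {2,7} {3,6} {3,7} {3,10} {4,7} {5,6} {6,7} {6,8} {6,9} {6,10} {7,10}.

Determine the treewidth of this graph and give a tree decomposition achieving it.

Treewidth 3.
One optimal decomposition is:
Bags: B1 = {0, 1, 6, 7}  B2 = {0, 2, 6, 7}  B3 = {0, 6, 7, 10}  B4 = {0, 1, 6, 9}  B5 = {0, 1, 5, 6}  B6 = {0, 1, 6, 8}  B7 = {3, 6, 7, 10}  B8 = {0, 1, 4, 7}
Tree: B1–B2, B2–B3, B1–B4, B1–B5, B4–B6, B3–B7, B1–B8

Every bag has size at most 4, so the width is 4 − 1 = 3 and tw(G) ≤ 3. Conversely, {0, 1, 4, 7} is a clique of size 4, and the vertices of any clique must share a bag in every tree decomposition; so some bag has ≥ 4 vertices and tw(G) ≥ 3. The upper and lower bounds meet at 3, so that is the treewidth.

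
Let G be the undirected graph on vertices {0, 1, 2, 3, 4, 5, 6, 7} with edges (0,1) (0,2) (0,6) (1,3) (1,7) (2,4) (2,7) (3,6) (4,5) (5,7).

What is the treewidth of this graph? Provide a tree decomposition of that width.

Treewidth 2.
One such decomposition:
Bags: B1 = {1, 3, 6}  B2 = {0, 1, 6}  B3 = {0, 1, 7}  B4 = {0, 2, 7}  B5 = {2, 5, 7}  B6 = {2, 4, 5}
Tree: B1–B2, B2–B3, B3–B4, B4–B5, B5–B6

The largest bag has 3 vertices, giving width 2; this decomposition certifies tw(G) ≤ 2. The edges 3–6–0–1–3 form a cycle, so G is not a tree and its treewidth is at least 2. Hence tw(G) = 2 exactly.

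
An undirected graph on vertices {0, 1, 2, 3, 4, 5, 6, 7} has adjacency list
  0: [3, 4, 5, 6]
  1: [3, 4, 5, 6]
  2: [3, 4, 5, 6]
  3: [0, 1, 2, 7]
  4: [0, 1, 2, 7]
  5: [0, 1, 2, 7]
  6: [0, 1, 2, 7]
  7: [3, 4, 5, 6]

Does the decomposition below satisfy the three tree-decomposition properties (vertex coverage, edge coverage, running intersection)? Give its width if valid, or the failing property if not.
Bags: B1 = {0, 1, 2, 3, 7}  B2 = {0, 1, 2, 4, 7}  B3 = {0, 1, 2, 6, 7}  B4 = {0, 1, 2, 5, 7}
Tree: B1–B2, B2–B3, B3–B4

Vertex coverage: the bags together contain {0, 1, 2, 3, 4, 5, 6, 7}, the full vertex set. Edge coverage: each edge of G has both endpoints in at least one bag. Running intersection: for every vertex, the bags containing it form a connected subtree. All three properties hold, so this is a valid tree decomposition of width max|bag| − 1 = 4, and hence tw(G) ≤ 4.

Yes; width 4.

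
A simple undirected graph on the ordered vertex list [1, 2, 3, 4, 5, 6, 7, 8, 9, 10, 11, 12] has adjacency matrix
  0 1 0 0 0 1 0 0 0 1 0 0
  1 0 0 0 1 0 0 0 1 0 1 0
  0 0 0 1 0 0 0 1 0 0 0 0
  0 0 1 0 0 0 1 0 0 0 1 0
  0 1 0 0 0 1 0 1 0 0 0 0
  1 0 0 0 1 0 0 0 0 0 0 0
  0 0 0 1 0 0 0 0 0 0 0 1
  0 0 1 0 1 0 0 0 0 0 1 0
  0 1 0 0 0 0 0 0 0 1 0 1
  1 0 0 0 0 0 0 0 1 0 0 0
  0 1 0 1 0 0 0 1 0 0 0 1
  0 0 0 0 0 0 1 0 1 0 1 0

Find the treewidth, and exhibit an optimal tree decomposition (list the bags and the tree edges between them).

The largest bag has 4 vertices, giving width 3; this decomposition certifies tw(G) ≤ 3. For the lower bound: the 4 vertex sets {1,6,10}, {9}, {2}, {5,8,11,12} are disjoint, each induces a connected subgraph, and every pair is joined by at least one edge of G. Contracting each set to a single vertex therefore yields K_{4} as a minor, and since treewidth is minor-monotone, tw(G) ≥ tw(K_{4}) = 3. The upper and lower bounds meet at 3, so that is the treewidth.

Treewidth 3.
One such decomposition:
Bags: B1 = {1, 6, 9, 10}  B2 = {1, 2, 6, 9}  B3 = {2, 5, 6, 9}  B4 = {2, 5, 9, 12}  B5 = {2, 5, 11, 12}  B6 = {5, 8, 11, 12}  B7 = {7, 8, 11, 12}  B8 = {4, 7, 8, 11}  B9 = {3, 4, 7, 8}
Tree: B1–B2, B2–B3, B3–B4, B4–B5, B5–B6, B6–B7, B7–B8, B8–B9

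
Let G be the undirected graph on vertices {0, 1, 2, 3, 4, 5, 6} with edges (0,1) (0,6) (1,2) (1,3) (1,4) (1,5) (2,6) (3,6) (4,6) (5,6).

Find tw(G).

2

A width-2 tree decomposition is:
Bags: B1 = {1, 4, 6}  B2 = {1, 5, 6}  B3 = {0, 1, 6}  B4 = {1, 2, 6}  B5 = {1, 3, 6}
Tree: B1–B2, B2–B3, B3–B4, B4–B5
Each bag holds 3 vertices, so the decomposition has width 2, which upper-bounds the treewidth. Since 1–4–6–5–1 is a cycle in G, G is not acyclic. Forests are exactly the graphs of treewidth ≤ 1, so tw(G) ≥ 2. Combining the bounds, tw(G) = 2.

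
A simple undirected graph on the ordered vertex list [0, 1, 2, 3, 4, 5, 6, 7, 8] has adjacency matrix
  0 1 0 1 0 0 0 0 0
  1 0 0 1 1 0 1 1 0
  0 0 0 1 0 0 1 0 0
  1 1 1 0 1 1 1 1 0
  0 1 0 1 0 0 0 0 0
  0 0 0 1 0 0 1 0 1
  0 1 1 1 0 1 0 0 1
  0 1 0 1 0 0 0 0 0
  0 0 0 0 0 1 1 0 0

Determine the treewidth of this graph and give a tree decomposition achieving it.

Every bag has size at most 3, so the width is 3 − 1 = 2 and tw(G) ≤ 2. On the other hand G contains the 3-clique {5, 6, 8}. A clique must lie in a single bag of any decomposition, so no decomposition can have width below 2. Combining the bounds, tw(G) = 2.

Treewidth 2.
Bags: B1 = {3, 5, 6}  B2 = {1, 3, 6}  B3 = {1, 3, 7}  B4 = {1, 3, 4}  B5 = {2, 3, 6}  B6 = {5, 6, 8}  B7 = {0, 1, 3}
Tree: B1–B2, B2–B3, B2–B4, B1–B5, B1–B6, B4–B7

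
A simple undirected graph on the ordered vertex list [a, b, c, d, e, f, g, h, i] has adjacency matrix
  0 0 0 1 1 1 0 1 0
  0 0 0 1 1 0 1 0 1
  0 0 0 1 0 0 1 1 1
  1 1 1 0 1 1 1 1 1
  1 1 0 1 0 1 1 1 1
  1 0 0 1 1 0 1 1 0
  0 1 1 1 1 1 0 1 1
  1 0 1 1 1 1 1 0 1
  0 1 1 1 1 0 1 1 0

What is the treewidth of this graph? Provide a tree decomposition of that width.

Treewidth 4.
One such decomposition:
Bags: B1 = {d, e, f, g, h}  B2 = {a, d, e, f, h}  B3 = {d, e, g, h, i}  B4 = {b, d, e, g, i}  B5 = {c, d, g, h, i}
Tree: B1–B2, B1–B3, B3–B4, B3–B5

Each bag holds 5 vertices, so the decomposition has width 4, which upper-bounds the treewidth. On the other hand G contains the 5-clique {d, e, f, g, h}. A clique must lie in a single bag of any decomposition, so no decomposition can have width below 4. Combining the bounds, tw(G) = 4.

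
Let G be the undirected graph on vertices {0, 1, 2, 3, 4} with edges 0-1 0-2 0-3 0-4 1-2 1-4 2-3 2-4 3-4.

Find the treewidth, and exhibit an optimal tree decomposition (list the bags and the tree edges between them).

Treewidth 3.
One such decomposition:
Bags: B1 = {0, 1, 2, 4}  B2 = {0, 2, 3, 4}
Tree: B1–B2

The largest bag has 4 vertices, giving width 3; this decomposition certifies tw(G) ≤ 3. For the lower bound, the 4 vertices {0, 1, 2, 4} are pairwise adjacent, and any tree decomposition puts a clique entirely inside one bag — forcing width ≥ 3. Combining the bounds, tw(G) = 3.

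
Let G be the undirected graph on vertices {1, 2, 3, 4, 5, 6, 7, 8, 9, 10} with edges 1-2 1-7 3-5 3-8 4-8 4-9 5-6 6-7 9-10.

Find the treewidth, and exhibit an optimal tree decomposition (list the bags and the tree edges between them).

The largest bag has 2 vertices, giving width 1; this decomposition certifies tw(G) ≤ 1. G has an edge, so its treewidth is at least 1. Hence tw(G) = 1 exactly.

Treewidth 1.
One such decomposition:
Bags: B1 = {9, 10}  B2 = {4, 9}  B3 = {4, 8}  B4 = {3, 8}  B5 = {3, 5}  B6 = {5, 6}  B7 = {6, 7}  B8 = {1, 7}  B9 = {1, 2}
Tree: B1–B2, B2–B3, B3–B4, B4–B5, B5–B6, B6–B7, B7–B8, B8–B9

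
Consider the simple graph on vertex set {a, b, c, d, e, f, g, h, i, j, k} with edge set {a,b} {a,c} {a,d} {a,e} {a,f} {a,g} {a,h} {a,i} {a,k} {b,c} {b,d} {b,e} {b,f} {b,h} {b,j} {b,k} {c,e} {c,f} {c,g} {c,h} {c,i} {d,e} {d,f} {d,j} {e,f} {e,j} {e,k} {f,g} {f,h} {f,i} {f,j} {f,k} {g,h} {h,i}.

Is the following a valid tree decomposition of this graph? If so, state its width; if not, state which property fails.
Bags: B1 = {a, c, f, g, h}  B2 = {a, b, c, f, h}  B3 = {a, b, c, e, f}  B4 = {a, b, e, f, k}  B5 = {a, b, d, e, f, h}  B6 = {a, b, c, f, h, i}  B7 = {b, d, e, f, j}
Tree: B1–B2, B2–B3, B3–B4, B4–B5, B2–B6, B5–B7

No — bags containing vertex h are not connected in the tree.

A tree decomposition must satisfy three properties: every vertex lies in some bag; for every edge, both endpoints lie together in some bag; and for every vertex, the bags containing it form a connected subtree. Here bags containing vertex h are not connected in the tree, so the decomposition is invalid.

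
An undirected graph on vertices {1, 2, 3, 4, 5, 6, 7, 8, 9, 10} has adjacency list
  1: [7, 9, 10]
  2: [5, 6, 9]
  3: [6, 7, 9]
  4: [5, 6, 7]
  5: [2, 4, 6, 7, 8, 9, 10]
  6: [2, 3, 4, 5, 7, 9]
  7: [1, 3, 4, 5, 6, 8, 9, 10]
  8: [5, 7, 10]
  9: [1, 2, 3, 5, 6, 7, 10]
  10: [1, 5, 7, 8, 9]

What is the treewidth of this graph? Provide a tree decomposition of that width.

Treewidth 3.
One such decomposition:
Bags: B1 = {5, 7, 9, 10}  B2 = {5, 6, 7, 9}  B3 = {5, 7, 8, 10}  B4 = {3, 6, 7, 9}  B5 = {4, 5, 6, 7}  B6 = {2, 5, 6, 9}  B7 = {1, 7, 9, 10}
Tree: B1–B2, B1–B3, B2–B4, B2–B5, B2–B6, B1–B7

Each bag holds 4 vertices, so the decomposition has width 3, which upper-bounds the treewidth. On the other hand G contains the 4-clique {2, 5, 6, 9}. A clique must lie in a single bag of any decomposition, so no decomposition can have width below 3. Therefore the treewidth is 3.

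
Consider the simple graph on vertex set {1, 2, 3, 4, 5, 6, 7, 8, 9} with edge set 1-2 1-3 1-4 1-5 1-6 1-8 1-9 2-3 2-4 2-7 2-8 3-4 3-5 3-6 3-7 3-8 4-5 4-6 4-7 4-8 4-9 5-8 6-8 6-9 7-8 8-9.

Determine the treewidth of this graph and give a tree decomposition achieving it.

The largest bag has 5 vertices, giving width 4; this decomposition certifies tw(G) ≤ 4. For the lower bound, the 5 vertices {1, 4, 6, 8, 9} are pairwise adjacent, and any tree decomposition puts a clique entirely inside one bag — forcing width ≥ 4. Hence tw(G) = 4 exactly.

Treewidth 4.
One such decomposition:
Bags: B1 = {1, 2, 3, 4, 8}  B2 = {1, 3, 4, 6, 8}  B3 = {1, 4, 6, 8, 9}  B4 = {1, 3, 4, 5, 8}  B5 = {2, 3, 4, 7, 8}
Tree: B1–B2, B2–B3, B1–B4, B1–B5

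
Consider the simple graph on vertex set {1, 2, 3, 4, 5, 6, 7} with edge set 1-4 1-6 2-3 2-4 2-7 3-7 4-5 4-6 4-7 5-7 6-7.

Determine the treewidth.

A width-2 tree decomposition is:
Bags: B1 = {2, 4, 7}  B2 = {4, 5, 7}  B3 = {2, 3, 7}  B4 = {4, 6, 7}  B5 = {1, 4, 6}
Tree: B1–B2, B1–B3, B1–B4, B4–B5
Each bag holds 3 vertices, so the decomposition has width 2, which upper-bounds the treewidth. For the lower bound, the 3 vertices {2, 3, 7} are pairwise adjacent, and any tree decomposition puts a clique entirely inside one bag — forcing width ≥ 2. Hence tw(G) = 2 exactly.

2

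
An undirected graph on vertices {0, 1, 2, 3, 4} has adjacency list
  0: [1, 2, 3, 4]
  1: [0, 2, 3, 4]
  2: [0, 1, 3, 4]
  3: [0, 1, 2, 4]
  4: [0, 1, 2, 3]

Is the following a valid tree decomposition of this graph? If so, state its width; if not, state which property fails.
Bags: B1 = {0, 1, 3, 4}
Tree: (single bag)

No — vertex 2 appears in no bag.

A tree decomposition must satisfy three properties: every vertex lies in some bag; for every edge, both endpoints lie together in some bag; and for every vertex, the bags containing it form a connected subtree. Here vertex 2 appears in no bag, so the decomposition is invalid.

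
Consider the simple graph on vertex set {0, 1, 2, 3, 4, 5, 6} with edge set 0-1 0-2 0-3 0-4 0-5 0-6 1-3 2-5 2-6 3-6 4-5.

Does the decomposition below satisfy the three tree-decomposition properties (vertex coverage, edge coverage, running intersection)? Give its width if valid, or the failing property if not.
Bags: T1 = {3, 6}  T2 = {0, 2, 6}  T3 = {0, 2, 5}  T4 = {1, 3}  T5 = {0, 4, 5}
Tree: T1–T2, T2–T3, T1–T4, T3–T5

No — edge (0,3) lies in no bag.

A tree decomposition must satisfy three properties: every vertex lies in some bag; for every edge, both endpoints lie together in some bag; and for every vertex, the bags containing it form a connected subtree. Here edge (0,3) lies in no bag, so the decomposition is invalid.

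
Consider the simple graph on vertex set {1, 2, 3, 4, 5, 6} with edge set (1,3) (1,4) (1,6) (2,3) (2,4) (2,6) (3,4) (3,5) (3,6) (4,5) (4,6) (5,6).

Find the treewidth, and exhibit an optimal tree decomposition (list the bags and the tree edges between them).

Each bag holds 4 vertices, so the decomposition has width 3, which upper-bounds the treewidth. On the other hand G contains the 4-clique {1, 3, 4, 6}. A clique must lie in a single bag of any decomposition, so no decomposition can have width below 3. Therefore the treewidth is 3.

Treewidth 3.
Bags: B1 = {2, 3, 4, 6}  B2 = {3, 4, 5, 6}  B3 = {1, 3, 4, 6}
Tree: B1–B2, B1–B3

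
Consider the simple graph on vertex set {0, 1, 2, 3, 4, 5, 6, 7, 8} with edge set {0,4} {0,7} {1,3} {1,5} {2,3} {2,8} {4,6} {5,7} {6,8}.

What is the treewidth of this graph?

A width-2 tree decomposition is:
Bags: B1 = {0, 4, 6}  B2 = {0, 6, 8}  B3 = {0, 2, 8}  B4 = {0, 2, 3}  B5 = {0, 1, 3}  B6 = {0, 1, 5}  B7 = {0, 5, 7}
Tree: B1–B2, B2–B3, B3–B4, B4–B5, B5–B6, B6–B7
The largest bag has 3 vertices, giving width 2; this decomposition certifies tw(G) ≤ 2. Since 0–4–6–8–2–3–1–5–7–0 is a cycle in G, G is not acyclic. Forests are exactly the graphs of treewidth ≤ 1, so tw(G) ≥ 2. Therefore the treewidth is 2.

2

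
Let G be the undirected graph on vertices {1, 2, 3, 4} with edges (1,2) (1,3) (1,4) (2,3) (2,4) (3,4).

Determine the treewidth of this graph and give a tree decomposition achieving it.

With just one bag of size 4, the width is 4 − 1 = 3, so tw(G) ≤ 3. For the lower bound, the 4 vertices {1, 2, 3, 4} are pairwise adjacent, and any tree decomposition puts a clique entirely inside one bag — forcing width ≥ 3. Therefore the treewidth is 3.

Treewidth 3.
Bags: B1 = {1, 2, 3, 4}
Tree: (single bag)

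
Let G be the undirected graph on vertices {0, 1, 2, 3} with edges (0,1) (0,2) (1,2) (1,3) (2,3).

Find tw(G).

2

A width-2 tree decomposition is:
Bags: B1 = {0, 1, 2}  B2 = {1, 2, 3}
Tree: B1–B2
The largest bag has 3 vertices, giving width 2; this decomposition certifies tw(G) ≤ 2. On the other hand G contains the 3-clique {0, 1, 2}. A clique must lie in a single bag of any decomposition, so no decomposition can have width below 2. Combining the bounds, tw(G) = 2.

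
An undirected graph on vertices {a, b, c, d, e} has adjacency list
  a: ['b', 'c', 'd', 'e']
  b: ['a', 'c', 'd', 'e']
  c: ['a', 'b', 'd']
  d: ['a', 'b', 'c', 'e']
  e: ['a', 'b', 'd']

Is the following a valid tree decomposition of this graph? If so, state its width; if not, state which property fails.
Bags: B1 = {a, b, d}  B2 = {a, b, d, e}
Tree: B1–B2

No — vertex c appears in no bag.

A tree decomposition must satisfy three properties: every vertex lies in some bag; for every edge, both endpoints lie together in some bag; and for every vertex, the bags containing it form a connected subtree. Here vertex c appears in no bag, so the decomposition is invalid.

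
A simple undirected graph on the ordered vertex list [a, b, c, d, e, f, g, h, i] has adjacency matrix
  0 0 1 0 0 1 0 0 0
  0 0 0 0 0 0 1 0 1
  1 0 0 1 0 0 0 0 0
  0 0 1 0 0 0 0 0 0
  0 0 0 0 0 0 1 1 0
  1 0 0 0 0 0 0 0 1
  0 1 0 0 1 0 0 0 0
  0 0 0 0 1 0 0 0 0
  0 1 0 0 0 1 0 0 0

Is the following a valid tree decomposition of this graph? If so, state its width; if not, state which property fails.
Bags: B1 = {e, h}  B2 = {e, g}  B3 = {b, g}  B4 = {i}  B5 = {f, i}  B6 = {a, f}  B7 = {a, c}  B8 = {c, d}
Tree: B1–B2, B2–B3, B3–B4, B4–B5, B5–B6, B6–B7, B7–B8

A tree decomposition must satisfy three properties: every vertex lies in some bag; for every edge, both endpoints lie together in some bag; and for every vertex, the bags containing it form a connected subtree. Here edge (b,i) lies in no bag, so the decomposition is invalid.

No — edge (b,i) lies in no bag.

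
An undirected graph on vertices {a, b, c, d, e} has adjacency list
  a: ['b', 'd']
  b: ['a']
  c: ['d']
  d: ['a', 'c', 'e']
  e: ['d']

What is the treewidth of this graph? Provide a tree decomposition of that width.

Treewidth 1.
Bags: B1 = {a, d}  B2 = {c, d}  B3 = {d, e}  B4 = {a, b}
Tree: B1–B2, B1–B3, B1–B4

Every bag has size at most 2, so the width is 2 − 1 = 1 and tw(G) ≤ 1. Since G has at least one edge (e.g. d–a), it is not an edgeless graph, so tw(G) ≥ 1. The upper and lower bounds meet at 1, so that is the treewidth.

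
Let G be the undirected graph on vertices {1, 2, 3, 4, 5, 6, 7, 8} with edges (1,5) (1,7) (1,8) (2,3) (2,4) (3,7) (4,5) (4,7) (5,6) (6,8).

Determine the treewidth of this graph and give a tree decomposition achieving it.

The largest bag has 3 vertices, giving width 2; this decomposition certifies tw(G) ≤ 2. Since 3–2–4–7–3 is a cycle in G, G is not acyclic. Forests are exactly the graphs of treewidth ≤ 1, so tw(G) ≥ 2. Therefore the treewidth is 2.

Treewidth 2.
One optimal decomposition is:
Bags: B1 = {2, 3, 7}  B2 = {2, 4, 7}  B3 = {1, 4, 7}  B4 = {1, 4, 5}  B5 = {1, 5, 8}  B6 = {5, 6, 8}
Tree: B1–B2, B2–B3, B3–B4, B4–B5, B5–B6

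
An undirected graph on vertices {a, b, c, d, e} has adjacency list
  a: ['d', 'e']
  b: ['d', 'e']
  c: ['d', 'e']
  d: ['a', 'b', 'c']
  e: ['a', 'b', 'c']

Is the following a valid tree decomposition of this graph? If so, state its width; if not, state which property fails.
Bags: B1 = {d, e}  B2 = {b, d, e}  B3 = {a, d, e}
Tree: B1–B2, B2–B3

No — vertex c appears in no bag.

A tree decomposition must satisfy three properties: every vertex lies in some bag; for every edge, both endpoints lie together in some bag; and for every vertex, the bags containing it form a connected subtree. Here vertex c appears in no bag, so the decomposition is invalid.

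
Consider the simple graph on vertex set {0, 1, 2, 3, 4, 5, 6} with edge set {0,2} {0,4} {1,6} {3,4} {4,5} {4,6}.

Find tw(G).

A width-1 tree decomposition is:
Bags: B1 = {0, 4}  B2 = {4, 6}  B3 = {0, 2}  B4 = {3, 4}  B5 = {4, 5}  B6 = {1, 6}
Tree: B1–B2, B1–B3, B2–B4, B2–B5, B2–B6
The largest bag has 2 vertices, giving width 1; this decomposition certifies tw(G) ≤ 1. G has an edge, so its treewidth is at least 1. Hence tw(G) = 1 exactly.

1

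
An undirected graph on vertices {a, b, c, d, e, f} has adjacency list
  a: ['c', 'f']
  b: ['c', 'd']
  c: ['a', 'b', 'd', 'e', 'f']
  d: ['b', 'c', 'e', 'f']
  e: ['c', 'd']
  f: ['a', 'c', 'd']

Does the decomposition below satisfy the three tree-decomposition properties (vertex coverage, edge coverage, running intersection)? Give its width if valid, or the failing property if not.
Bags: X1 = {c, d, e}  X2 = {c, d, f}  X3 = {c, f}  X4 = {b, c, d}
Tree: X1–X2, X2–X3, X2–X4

A tree decomposition must satisfy three properties: every vertex lies in some bag; for every edge, both endpoints lie together in some bag; and for every vertex, the bags containing it form a connected subtree. Here vertex a appears in no bag, so the decomposition is invalid.

No — vertex a appears in no bag.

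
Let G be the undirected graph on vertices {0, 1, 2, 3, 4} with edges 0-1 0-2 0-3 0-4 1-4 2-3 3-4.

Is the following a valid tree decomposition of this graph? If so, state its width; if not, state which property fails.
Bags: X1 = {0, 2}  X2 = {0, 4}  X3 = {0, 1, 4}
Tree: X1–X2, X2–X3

No — vertex 3 appears in no bag.

A tree decomposition must satisfy three properties: every vertex lies in some bag; for every edge, both endpoints lie together in some bag; and for every vertex, the bags containing it form a connected subtree. Here vertex 3 appears in no bag, so the decomposition is invalid.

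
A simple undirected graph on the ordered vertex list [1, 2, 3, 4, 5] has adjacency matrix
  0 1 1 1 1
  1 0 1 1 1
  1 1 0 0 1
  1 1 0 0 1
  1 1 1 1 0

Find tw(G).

A width-3 tree decomposition is:
Bags: B1 = {1, 2, 3, 5}  B2 = {1, 2, 4, 5}
Tree: B1–B2
Each bag holds 4 vertices, so the decomposition has width 3, which upper-bounds the treewidth. On the other hand G contains the 4-clique {1, 2, 3, 5}. A clique must lie in a single bag of any decomposition, so no decomposition can have width below 3. The upper and lower bounds meet at 3, so that is the treewidth.

3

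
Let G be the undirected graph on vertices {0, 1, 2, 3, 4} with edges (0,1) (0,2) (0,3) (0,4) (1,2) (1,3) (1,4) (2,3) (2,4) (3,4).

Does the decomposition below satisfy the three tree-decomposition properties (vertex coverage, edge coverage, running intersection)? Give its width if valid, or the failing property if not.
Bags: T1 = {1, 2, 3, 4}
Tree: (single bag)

No — vertex 0 appears in no bag.

A tree decomposition must satisfy three properties: every vertex lies in some bag; for every edge, both endpoints lie together in some bag; and for every vertex, the bags containing it form a connected subtree. Here vertex 0 appears in no bag, so the decomposition is invalid.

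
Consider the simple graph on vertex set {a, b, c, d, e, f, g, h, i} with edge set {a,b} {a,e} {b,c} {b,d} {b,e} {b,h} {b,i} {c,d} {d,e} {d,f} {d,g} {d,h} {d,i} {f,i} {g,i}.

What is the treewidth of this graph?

2

A width-2 tree decomposition is:
Bags: B1 = {b, d, i}  B2 = {b, d, e}  B3 = {d, g, i}  B4 = {b, c, d}  B5 = {a, b, e}  B6 = {b, d, h}  B7 = {d, f, i}
Tree: B1–B2, B1–B3, B2–B4, B2–B5, B4–B6, B1–B7
The largest bag has 3 vertices, giving width 2; this decomposition certifies tw(G) ≤ 2. Conversely, {d, g, i} is a clique of size 3, and the vertices of any clique must share a bag in every tree decomposition; so some bag has ≥ 3 vertices and tw(G) ≥ 2. Combining the bounds, tw(G) = 2.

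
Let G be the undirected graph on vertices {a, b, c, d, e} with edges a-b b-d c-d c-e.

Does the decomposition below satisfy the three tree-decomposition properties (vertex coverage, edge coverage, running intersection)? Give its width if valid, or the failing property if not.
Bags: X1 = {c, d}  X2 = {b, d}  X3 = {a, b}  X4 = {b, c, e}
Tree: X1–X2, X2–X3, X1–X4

A tree decomposition must satisfy three properties: every vertex lies in some bag; for every edge, both endpoints lie together in some bag; and for every vertex, the bags containing it form a connected subtree. Here bags containing vertex b are not connected in the tree, so the decomposition is invalid.

No — bags containing vertex b are not connected in the tree.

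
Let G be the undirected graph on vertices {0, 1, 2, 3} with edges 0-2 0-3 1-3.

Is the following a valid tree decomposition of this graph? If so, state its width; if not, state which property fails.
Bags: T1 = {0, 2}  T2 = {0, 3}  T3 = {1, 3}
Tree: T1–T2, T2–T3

Checking the three conditions: (i) the bags cover all of {0, 1, 2, 3}; (ii) for each edge, some bag contains both endpoints; (iii) the bags containing any fixed vertex form a subtree. All hold, so the decomposition is valid with width 2 − 1 = 1.

Yes; width 1.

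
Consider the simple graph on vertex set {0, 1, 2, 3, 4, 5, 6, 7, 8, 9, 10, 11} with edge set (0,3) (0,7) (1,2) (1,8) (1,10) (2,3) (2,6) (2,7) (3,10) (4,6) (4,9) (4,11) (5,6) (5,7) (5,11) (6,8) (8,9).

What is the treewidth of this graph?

A width-3 tree decomposition is:
Bags: B1 = {0, 1, 3, 10}  B2 = {0, 1, 2, 3}  B3 = {0, 1, 2, 7}  B4 = {1, 2, 7, 8}  B5 = {2, 6, 7, 8}  B6 = {5, 6, 7, 8}  B7 = {5, 6, 8, 9}  B8 = {4, 5, 6, 9}  B9 = {4, 5, 9, 11}
Tree: B1–B2, B2–B3, B3–B4, B4–B5, B5–B6, B6–B7, B7–B8, B8–B9
Every bag has size at most 4, so the width is 4 − 1 = 3 and tw(G) ≤ 3. For the lower bound: the 4 vertex sets {0,3,10}, {1}, {2}, {5,6,7,8} are disjoint, each induces a connected subgraph, and every pair is joined by at least one edge of G. Contracting each set to a single vertex therefore yields K_{4} as a minor, and since treewidth is minor-monotone, tw(G) ≥ tw(K_{4}) = 3. The upper and lower bounds meet at 3, so that is the treewidth.

3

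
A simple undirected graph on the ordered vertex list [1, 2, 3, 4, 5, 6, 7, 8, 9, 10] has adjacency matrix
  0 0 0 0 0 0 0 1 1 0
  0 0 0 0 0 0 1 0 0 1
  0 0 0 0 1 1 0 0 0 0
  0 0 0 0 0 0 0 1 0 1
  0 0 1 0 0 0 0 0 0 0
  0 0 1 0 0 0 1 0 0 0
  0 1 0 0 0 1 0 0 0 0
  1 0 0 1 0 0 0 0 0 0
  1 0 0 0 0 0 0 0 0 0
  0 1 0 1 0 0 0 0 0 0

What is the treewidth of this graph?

A width-1 tree decomposition is:
Bags: B1 = {3, 5}  B2 = {3, 6}  B3 = {6, 7}  B4 = {2, 7}  B5 = {2, 10}  B6 = {4, 10}  B7 = {4, 8}  B8 = {1, 8}  B9 = {1, 9}
Tree: B1–B2, B2–B3, B3–B4, B4–B5, B5–B6, B6–B7, B7–B8, B8–B9
The largest bag has 2 vertices, giving width 1; this decomposition certifies tw(G) ≤ 1. Since G has at least one edge (e.g. 5–3), it is not an edgeless graph, so tw(G) ≥ 1. Therefore the treewidth is 1.

1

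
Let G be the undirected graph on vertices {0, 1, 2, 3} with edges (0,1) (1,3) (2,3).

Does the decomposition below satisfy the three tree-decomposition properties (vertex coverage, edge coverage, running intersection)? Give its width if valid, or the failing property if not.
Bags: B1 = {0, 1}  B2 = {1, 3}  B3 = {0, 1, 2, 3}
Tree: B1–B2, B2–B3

A tree decomposition must satisfy three properties: every vertex lies in some bag; for every edge, both endpoints lie together in some bag; and for every vertex, the bags containing it form a connected subtree. Here bags containing vertex 0 are not connected in the tree, so the decomposition is invalid.

No — bags containing vertex 0 are not connected in the tree.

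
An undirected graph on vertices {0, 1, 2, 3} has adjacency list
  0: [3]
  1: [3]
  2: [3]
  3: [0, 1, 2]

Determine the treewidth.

1

A width-1 tree decomposition is:
Bags: B1 = {0, 3}  B2 = {2, 3}  B3 = {1, 3}
Tree: B1–B2, B2–B3
Each bag holds 2 vertices, so the decomposition has width 1, which upper-bounds the treewidth. Any graph with an edge has treewidth ≥ 1, and G has the edge 0–3. Hence tw(G) = 1 exactly.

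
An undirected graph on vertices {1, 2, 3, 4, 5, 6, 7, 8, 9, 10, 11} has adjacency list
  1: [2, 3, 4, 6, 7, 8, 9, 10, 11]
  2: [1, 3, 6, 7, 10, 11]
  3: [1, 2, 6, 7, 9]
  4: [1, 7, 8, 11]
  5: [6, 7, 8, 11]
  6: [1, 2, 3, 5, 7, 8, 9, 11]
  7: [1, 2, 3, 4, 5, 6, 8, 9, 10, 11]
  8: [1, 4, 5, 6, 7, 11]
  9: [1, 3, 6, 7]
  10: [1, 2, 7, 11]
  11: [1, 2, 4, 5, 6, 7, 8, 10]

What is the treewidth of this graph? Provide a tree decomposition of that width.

The largest bag has 5 vertices, giving width 4; this decomposition certifies tw(G) ≤ 4. Conversely, {1, 2, 7, 10, 11} is a clique of size 5, and the vertices of any clique must share a bag in every tree decomposition; so some bag has ≥ 5 vertices and tw(G) ≥ 4. The upper and lower bounds meet at 4, so that is the treewidth.

Treewidth 4.
One such decomposition:
Bags: B1 = {1, 2, 6, 7, 11}  B2 = {1, 6, 7, 8, 11}  B3 = {1, 2, 7, 10, 11}  B4 = {1, 4, 7, 8, 11}  B5 = {1, 2, 3, 6, 7}  B6 = {1, 3, 6, 7, 9}  B7 = {5, 6, 7, 8, 11}
Tree: B1–B2, B1–B3, B2–B4, B1–B5, B5–B6, B2–B7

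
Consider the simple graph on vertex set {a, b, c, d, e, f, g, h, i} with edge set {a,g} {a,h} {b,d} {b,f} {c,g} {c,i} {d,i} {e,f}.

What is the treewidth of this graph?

1

A width-1 tree decomposition is:
Bags: B1 = {e, f}  B2 = {b, f}  B3 = {b, d}  B4 = {d, i}  B5 = {c, i}  B6 = {c, g}  B7 = {a, g}  B8 = {a, h}
Tree: B1–B2, B2–B3, B3–B4, B4–B5, B5–B6, B6–B7, B7–B8
Every bag has size at most 2, so the width is 2 − 1 = 1 and tw(G) ≤ 1. Any graph with an edge has treewidth ≥ 1, and G has the edge e–f. Hence tw(G) = 1 exactly.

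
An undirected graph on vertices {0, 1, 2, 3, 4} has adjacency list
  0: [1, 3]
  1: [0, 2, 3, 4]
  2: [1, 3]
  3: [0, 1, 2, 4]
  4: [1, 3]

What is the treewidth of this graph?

A width-2 tree decomposition is:
Bags: B1 = {0, 1, 3}  B2 = {1, 3, 4}  B3 = {1, 2, 3}
Tree: B1–B2, B2–B3
Each bag holds 3 vertices, so the decomposition has width 2, which upper-bounds the treewidth. For the lower bound, the 3 vertices {0, 1, 3} are pairwise adjacent, and any tree decomposition puts a clique entirely inside one bag — forcing width ≥ 2. Hence tw(G) = 2 exactly.

2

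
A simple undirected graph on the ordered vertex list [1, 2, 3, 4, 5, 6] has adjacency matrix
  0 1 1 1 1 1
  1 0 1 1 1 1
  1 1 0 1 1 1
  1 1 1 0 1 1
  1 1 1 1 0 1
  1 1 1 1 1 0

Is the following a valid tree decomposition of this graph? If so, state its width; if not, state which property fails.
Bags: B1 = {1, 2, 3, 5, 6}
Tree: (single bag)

A tree decomposition must satisfy three properties: every vertex lies in some bag; for every edge, both endpoints lie together in some bag; and for every vertex, the bags containing it form a connected subtree. Here vertex 4 appears in no bag, so the decomposition is invalid.

No — vertex 4 appears in no bag.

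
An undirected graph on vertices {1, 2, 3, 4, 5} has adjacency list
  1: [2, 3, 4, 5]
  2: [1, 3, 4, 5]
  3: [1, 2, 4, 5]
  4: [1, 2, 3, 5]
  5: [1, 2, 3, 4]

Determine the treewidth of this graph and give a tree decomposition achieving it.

Treewidth 4.
One such decomposition:
Bags: B1 = {1, 2, 3, 4, 5}
Tree: (single bag)

A single bag containing all 5 vertices is trivially a valid decomposition of width 4. Conversely, {1, 2, 3, 4, 5} is a clique of size 5, and the vertices of any clique must share a bag in every tree decomposition; so some bag has ≥ 5 vertices and tw(G) ≥ 4. Combining the bounds, tw(G) = 4.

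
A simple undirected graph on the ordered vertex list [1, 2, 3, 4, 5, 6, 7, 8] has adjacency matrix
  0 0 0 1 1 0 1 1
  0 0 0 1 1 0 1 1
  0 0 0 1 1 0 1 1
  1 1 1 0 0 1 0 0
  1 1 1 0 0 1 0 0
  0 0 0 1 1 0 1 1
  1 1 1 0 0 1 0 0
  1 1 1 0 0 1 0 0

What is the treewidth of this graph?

A width-4 tree decomposition is:
Bags: B1 = {1, 2, 3, 5, 6}  B2 = {1, 2, 3, 6, 7}  B3 = {1, 2, 3, 4, 6}  B4 = {1, 2, 3, 6, 8}
Tree: B1–B2, B2–B3, B3–B4
Each bag holds 5 vertices, so the decomposition has width 4, which upper-bounds the treewidth. For the lower bound: the 5 vertex sets {1,5}, {2,7}, {3,4}, {6}, {8} are disjoint, each induces a connected subgraph, and every pair is joined by at least one edge of G. Contracting each set to a single vertex therefore yields K_{5} as a minor, and since treewidth is minor-monotone, tw(G) ≥ tw(K_{5}) = 4. Hence tw(G) = 4 exactly.

4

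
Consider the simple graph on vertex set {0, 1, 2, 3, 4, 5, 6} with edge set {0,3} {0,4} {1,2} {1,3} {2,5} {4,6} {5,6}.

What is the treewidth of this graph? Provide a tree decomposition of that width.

The largest bag has 3 vertices, giving width 2; this decomposition certifies tw(G) ≤ 2. Since 0–3–1–2–5–6–4–0 is a cycle in G, G is not acyclic. Forests are exactly the graphs of treewidth ≤ 1, so tw(G) ≥ 2. Hence tw(G) = 2 exactly.

Treewidth 2.
One optimal decomposition is:
Bags: B1 = {0, 1, 3}  B2 = {0, 1, 2}  B3 = {0, 2, 5}  B4 = {0, 5, 6}  B5 = {0, 4, 6}
Tree: B1–B2, B2–B3, B3–B4, B4–B5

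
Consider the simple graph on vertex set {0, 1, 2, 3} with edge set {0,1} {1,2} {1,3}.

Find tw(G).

1

A width-1 tree decomposition is:
Bags: B1 = {0, 1}  B2 = {1, 3}  B3 = {1, 2}
Tree: B1–B2, B2–B3
Each bag holds 2 vertices, so the decomposition has width 1, which upper-bounds the treewidth. Any graph with an edge has treewidth ≥ 1, and G has the edge 0–1. Therefore the treewidth is 1.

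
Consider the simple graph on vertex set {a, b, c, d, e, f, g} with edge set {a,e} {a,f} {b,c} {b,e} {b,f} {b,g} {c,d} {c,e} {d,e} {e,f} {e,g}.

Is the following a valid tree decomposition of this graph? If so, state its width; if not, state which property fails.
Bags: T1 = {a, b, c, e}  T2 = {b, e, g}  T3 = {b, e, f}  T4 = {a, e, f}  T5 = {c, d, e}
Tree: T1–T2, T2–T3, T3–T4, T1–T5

A tree decomposition must satisfy three properties: every vertex lies in some bag; for every edge, both endpoints lie together in some bag; and for every vertex, the bags containing it form a connected subtree. Here bags containing vertex a are not connected in the tree, so the decomposition is invalid.

No — bags containing vertex a are not connected in the tree.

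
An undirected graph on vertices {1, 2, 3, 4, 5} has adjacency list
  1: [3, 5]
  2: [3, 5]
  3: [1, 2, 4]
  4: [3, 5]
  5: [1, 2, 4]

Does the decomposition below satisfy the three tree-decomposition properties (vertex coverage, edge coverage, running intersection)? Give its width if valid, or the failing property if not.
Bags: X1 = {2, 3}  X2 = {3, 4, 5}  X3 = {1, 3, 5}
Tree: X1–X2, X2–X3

No — edge (5,2) lies in no bag.

A tree decomposition must satisfy three properties: every vertex lies in some bag; for every edge, both endpoints lie together in some bag; and for every vertex, the bags containing it form a connected subtree. Here edge (5,2) lies in no bag, so the decomposition is invalid.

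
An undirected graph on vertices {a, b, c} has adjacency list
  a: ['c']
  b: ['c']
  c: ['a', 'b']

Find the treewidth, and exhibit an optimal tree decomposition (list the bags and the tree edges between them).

Treewidth 1.
One optimal decomposition is:
Bags: B1 = {b, c}  B2 = {a, c}
Tree: B1–B2

The largest bag has 2 vertices, giving width 1; this decomposition certifies tw(G) ≤ 1. G has an edge, so its treewidth is at least 1. Combining the bounds, tw(G) = 1.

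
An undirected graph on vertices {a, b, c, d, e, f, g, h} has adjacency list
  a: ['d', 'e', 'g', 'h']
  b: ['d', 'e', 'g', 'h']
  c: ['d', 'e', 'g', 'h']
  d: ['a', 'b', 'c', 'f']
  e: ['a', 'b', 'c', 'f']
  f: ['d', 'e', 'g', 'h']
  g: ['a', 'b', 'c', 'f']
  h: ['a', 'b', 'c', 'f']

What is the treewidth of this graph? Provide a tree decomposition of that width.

Every bag has size at most 5, so the width is 5 − 1 = 4 and tw(G) ≤ 4. For the lower bound: the 5 vertex sets {a,e}, {b,d}, {c,g}, {h}, {f} are disjoint, each induces a connected subgraph, and every pair is joined by at least one edge of G. Contracting each set to a single vertex therefore yields K_{5} as a minor, and since treewidth is minor-monotone, tw(G) ≥ tw(K_{5}) = 4. Combining the bounds, tw(G) = 4.

Treewidth 4.
Bags: B1 = {a, d, e, g, h}  B2 = {b, d, e, g, h}  B3 = {c, d, e, g, h}  B4 = {d, e, f, g, h}
Tree: B1–B2, B2–B3, B3–B4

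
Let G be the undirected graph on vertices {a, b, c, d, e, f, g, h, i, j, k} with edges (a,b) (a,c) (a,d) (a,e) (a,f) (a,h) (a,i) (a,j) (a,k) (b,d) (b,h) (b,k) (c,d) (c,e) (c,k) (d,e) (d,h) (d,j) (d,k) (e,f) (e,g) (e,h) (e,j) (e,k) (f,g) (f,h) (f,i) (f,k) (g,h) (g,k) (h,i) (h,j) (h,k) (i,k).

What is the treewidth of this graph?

4

A width-4 tree decomposition is:
Bags: B1 = {a, d, e, h, k}  B2 = {a, e, f, h, k}  B3 = {a, c, d, e, k}  B4 = {a, b, d, h, k}  B5 = {a, d, e, h, j}  B6 = {a, f, h, i, k}  B7 = {e, f, g, h, k}
Tree: B1–B2, B1–B3, B1–B4, B1–B5, B2–B6, B2–B7
Every bag has size at most 5, so the width is 5 − 1 = 4 and tw(G) ≤ 4. Conversely, {a, d, e, h, j} is a clique of size 5, and the vertices of any clique must share a bag in every tree decomposition; so some bag has ≥ 5 vertices and tw(G) ≥ 4. The upper and lower bounds meet at 4, so that is the treewidth.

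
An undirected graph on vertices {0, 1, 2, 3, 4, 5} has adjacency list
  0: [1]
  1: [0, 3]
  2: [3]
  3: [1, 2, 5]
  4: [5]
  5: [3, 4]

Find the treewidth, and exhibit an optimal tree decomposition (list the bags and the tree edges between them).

Treewidth 1.
One such decomposition:
Bags: B1 = {4, 5}  B2 = {3, 5}  B3 = {2, 3}  B4 = {1, 3}  B5 = {0, 1}
Tree: B1–B2, B2–B3, B3–B4, B4–B5

Every bag has size at most 2, so the width is 2 − 1 = 1 and tw(G) ≤ 1. G has an edge, so its treewidth is at least 1. The upper and lower bounds meet at 1, so that is the treewidth.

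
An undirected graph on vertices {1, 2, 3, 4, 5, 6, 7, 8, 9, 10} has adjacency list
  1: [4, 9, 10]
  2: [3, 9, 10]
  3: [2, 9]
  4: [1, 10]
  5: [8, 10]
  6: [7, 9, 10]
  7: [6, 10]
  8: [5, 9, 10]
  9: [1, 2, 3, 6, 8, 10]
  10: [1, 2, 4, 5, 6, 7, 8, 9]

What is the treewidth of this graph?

A width-2 tree decomposition is:
Bags: B1 = {8, 9, 10}  B2 = {1, 9, 10}  B3 = {6, 9, 10}  B4 = {2, 9, 10}  B5 = {5, 8, 10}  B6 = {1, 4, 10}  B7 = {6, 7, 10}  B8 = {2, 3, 9}
Tree: B1–B2, B1–B3, B2–B4, B1–B5, B2–B6, B3–B7, B4–B8
The largest bag has 3 vertices, giving width 2; this decomposition certifies tw(G) ≤ 2. On the other hand G contains the 3-clique {8, 9, 10}. A clique must lie in a single bag of any decomposition, so no decomposition can have width below 2. Therefore the treewidth is 2.

2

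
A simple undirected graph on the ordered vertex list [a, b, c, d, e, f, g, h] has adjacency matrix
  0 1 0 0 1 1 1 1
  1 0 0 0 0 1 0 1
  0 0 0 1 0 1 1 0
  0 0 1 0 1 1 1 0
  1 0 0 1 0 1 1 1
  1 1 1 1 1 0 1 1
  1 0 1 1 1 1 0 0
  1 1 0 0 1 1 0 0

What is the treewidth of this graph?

A width-3 tree decomposition is:
Bags: B1 = {a, e, f, g}  B2 = {a, e, f, h}  B3 = {d, e, f, g}  B4 = {c, d, f, g}  B5 = {a, b, f, h}
Tree: B1–B2, B1–B3, B3–B4, B2–B5
Every bag has size at most 4, so the width is 4 − 1 = 3 and tw(G) ≤ 3. Conversely, {d, e, f, g} is a clique of size 4, and the vertices of any clique must share a bag in every tree decomposition; so some bag has ≥ 4 vertices and tw(G) ≥ 3. Hence tw(G) = 3 exactly.

3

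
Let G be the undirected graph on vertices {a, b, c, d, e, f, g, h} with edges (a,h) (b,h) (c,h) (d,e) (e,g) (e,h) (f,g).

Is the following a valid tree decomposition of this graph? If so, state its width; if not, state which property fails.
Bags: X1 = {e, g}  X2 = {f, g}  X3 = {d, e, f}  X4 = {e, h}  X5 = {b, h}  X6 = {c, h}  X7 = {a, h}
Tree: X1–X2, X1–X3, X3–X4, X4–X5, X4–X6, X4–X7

No — bags containing vertex f are not connected in the tree.

A tree decomposition must satisfy three properties: every vertex lies in some bag; for every edge, both endpoints lie together in some bag; and for every vertex, the bags containing it form a connected subtree. Here bags containing vertex f are not connected in the tree, so the decomposition is invalid.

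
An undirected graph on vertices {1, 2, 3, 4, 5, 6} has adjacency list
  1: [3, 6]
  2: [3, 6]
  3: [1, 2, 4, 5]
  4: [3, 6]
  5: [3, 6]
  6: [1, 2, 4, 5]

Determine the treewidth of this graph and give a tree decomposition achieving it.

Treewidth 2.
Bags: B1 = {3, 5, 6}  B2 = {1, 3, 6}  B3 = {3, 4, 6}  B4 = {2, 3, 6}
Tree: B1–B2, B2–B3, B3–B4

Each bag holds 3 vertices, so the decomposition has width 2, which upper-bounds the treewidth. For the lower bound, G contains the cycle 5–6–1–3–5, so G is not a forest; only forests have treewidth ≤ 1, hence tw(G) ≥ 2. Combining the bounds, tw(G) = 2.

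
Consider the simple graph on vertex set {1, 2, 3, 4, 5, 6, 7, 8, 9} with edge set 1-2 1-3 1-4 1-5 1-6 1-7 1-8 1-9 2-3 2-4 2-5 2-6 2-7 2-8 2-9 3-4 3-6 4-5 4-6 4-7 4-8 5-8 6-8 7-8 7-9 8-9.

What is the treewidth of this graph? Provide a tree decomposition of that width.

Each bag holds 5 vertices, so the decomposition has width 4, which upper-bounds the treewidth. Conversely, {1, 2, 7, 8, 9} is a clique of size 5, and the vertices of any clique must share a bag in every tree decomposition; so some bag has ≥ 5 vertices and tw(G) ≥ 4. Combining the bounds, tw(G) = 4.

Treewidth 4.
One optimal decomposition is:
Bags: B1 = {1, 2, 3, 4, 6}  B2 = {1, 2, 4, 6, 8}  B3 = {1, 2, 4, 5, 8}  B4 = {1, 2, 4, 7, 8}  B5 = {1, 2, 7, 8, 9}
Tree: B1–B2, B2–B3, B2–B4, B4–B5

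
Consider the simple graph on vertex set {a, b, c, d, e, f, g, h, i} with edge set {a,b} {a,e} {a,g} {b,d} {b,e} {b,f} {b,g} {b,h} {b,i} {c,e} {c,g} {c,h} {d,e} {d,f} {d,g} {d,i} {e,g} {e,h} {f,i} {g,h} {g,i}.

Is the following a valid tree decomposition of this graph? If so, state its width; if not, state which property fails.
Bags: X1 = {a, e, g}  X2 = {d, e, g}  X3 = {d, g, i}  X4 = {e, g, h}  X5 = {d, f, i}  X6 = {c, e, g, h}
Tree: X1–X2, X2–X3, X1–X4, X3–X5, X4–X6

A tree decomposition must satisfy three properties: every vertex lies in some bag; for every edge, both endpoints lie together in some bag; and for every vertex, the bags containing it form a connected subtree. Here vertex b appears in no bag, so the decomposition is invalid.

No — vertex b appears in no bag.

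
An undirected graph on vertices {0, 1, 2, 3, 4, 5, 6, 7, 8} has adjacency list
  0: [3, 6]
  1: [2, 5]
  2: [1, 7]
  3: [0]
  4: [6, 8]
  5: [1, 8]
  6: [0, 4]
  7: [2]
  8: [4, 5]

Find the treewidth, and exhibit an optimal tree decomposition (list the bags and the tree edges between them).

Treewidth 1.
One such decomposition:
Bags: B1 = {2, 7}  B2 = {1, 2}  B3 = {1, 5}  B4 = {5, 8}  B5 = {4, 8}  B6 = {4, 6}  B7 = {0, 6}  B8 = {0, 3}
Tree: B1–B2, B2–B3, B3–B4, B4–B5, B5–B6, B6–B7, B7–B8

The largest bag has 2 vertices, giving width 1; this decomposition certifies tw(G) ≤ 1. Since G has at least one edge (e.g. 7–2), it is not an edgeless graph, so tw(G) ≥ 1. Combining the bounds, tw(G) = 1.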